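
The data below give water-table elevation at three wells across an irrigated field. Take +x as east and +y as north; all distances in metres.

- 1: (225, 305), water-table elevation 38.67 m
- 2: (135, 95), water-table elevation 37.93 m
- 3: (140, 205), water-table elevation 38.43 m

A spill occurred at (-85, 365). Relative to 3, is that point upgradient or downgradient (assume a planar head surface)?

upgradient

Differences from 1: to 2 (Δx, Δy, Δh) = (-90, -210, -0.74); to 3 = (-85, -100, -0.24).
Solve a·Δx + b·Δy = Δh: det = (-90)·(-100) − (-85)·(-210) = -8850.
∂h/∂x = [(-0.74)·(-100) − (-0.24)·(-210)] / -8850 = -0.002667
∂h/∂y = [(-90)·(-0.24) − (-85)·(-0.74)] / -8850 = +0.004667
Head at (-85, 365) = 38.67 + (-0.002667)·(-310) + (+0.004667)·(60) = 39.78 m.
That is higher than the 38.43 m at 3, so the point is upgradient.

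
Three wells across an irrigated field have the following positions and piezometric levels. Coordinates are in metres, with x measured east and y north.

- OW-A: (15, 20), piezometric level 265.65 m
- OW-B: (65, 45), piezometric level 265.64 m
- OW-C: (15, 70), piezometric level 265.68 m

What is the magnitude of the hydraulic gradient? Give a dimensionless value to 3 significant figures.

0.000781

Taking OW-A as reference: OW-B−OW-A = (50, 25, -0.01); OW-C−OW-A = (0, 50, +0.03).
Determinant of the coordinate differences = 50·50 − 0·25 = 2500.
∂h/∂x = [(-0.01)·50 − (+0.03)·25] / 2500 = -0.0005000
∂h/∂y = [50·(+0.03) − 0·(-0.01)] / 2500 = +0.0006000
|∇h| = √(-0.0005000² + 0.0006000²) = 0.000781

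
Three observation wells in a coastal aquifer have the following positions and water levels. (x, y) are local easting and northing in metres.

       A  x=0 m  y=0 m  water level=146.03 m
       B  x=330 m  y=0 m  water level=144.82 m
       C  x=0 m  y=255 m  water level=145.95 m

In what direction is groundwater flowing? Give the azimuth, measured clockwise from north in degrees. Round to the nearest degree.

085°

∂h/∂x = (144.82 − 146.03) / (330 − 0) = -0.003667
∂h/∂y = (145.95 − 146.03) / (255 − 0) = -0.0003137
Flow direction (−∇h) has components (+0.003667 E, +0.0003137 N).
Azimuth = atan2(E, N) = atan2(+0.003667, +0.0003137) = 85.1° ≈ 085°.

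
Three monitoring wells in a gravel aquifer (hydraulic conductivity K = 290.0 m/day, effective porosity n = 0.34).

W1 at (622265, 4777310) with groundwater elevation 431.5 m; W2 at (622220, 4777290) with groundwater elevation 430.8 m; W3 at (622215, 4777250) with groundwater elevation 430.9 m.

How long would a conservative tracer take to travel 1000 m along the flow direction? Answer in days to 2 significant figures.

Differences from W1: to W2 (Δx, Δy, Δh) = (-45, -20, -0.7); to W3 = (-50, -60, -0.6).
Solve a·Δx + b·Δy = Δh: det = (-45)·(-60) − (-50)·(-20) = 1700.
∂h/∂x = [(-0.7)·(-60) − (-0.6)·(-20)] / 1700 = +0.01765
∂h/∂y = [(-45)·(-0.6) − (-50)·(-0.7)] / 1700 = -0.004706
|∇h| = √(0.01765² + -0.004706²) = 0.01827
Seepage velocity v = K·i/n = 290.0 × 0.01827 / 0.34 = 15.58 m/day.
t = 1000 / 15.58 = 64.18 days.

64 days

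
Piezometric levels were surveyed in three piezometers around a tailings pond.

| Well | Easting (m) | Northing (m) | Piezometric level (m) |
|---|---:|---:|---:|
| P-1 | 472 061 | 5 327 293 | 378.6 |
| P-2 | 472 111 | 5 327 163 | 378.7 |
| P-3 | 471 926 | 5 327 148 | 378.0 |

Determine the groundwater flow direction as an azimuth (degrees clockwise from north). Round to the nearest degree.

260°

Differences from P-1: to P-2 (Δx, Δy, Δh) = (50, -130, +0.1); to P-3 = (-135, -145, -0.6).
Solve a·Δx + b·Δy = Δh: det = 50·(-145) − (-135)·(-130) = -24800.
∂h/∂x = [(+0.1)·(-145) − (-0.6)·(-130)] / -24800 = +0.003730
∂h/∂y = [50·(-0.6) − (-135)·(+0.1)] / -24800 = +0.0006653
Flow direction (−∇h) has components (-0.003730 E, -0.0006653 N).
Azimuth = atan2(E, N) = atan2(-0.003730, -0.0006653) = 259.9° ≈ 260°.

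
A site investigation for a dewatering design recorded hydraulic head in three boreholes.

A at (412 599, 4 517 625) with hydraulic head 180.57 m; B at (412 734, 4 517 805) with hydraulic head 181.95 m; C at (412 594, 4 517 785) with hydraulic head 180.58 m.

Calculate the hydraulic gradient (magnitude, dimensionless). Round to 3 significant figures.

With h = a·x + b·y + c and A as origin, the differences give:
  135·a + 180·b = +1.38
  (-5)·a + 160·b = +0.01
Eliminate b (×160 and ×180, subtract): 22500·a = 219.000 → a = ∂h/∂x = +0.009733
Back-substitute: b = ∂h/∂y = +0.0003667.
|∇h| = √(0.009733² + 0.0003667²) = 0.00974

0.00974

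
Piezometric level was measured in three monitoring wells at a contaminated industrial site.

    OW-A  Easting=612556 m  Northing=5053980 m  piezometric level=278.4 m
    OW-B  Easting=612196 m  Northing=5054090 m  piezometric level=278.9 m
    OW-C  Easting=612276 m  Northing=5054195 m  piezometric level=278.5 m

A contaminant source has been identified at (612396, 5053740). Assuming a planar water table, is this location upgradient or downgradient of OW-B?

Three-point gradient (reference OW-A): Δ to OW-B = (-360, 110, +0.5), Δ to OW-C = (-280, 215, +0.1).
∂h/∂x = -0.002071, ∂h/∂y = -0.002232 (det = -46600).
Head at (612396, 5053740) = 278.4 + (-0.002071)·(-160) + (-0.002232)·(-240) = 279.27 m.
That is higher than the 278.9 m at OW-B, so the point is upgradient.

upgradient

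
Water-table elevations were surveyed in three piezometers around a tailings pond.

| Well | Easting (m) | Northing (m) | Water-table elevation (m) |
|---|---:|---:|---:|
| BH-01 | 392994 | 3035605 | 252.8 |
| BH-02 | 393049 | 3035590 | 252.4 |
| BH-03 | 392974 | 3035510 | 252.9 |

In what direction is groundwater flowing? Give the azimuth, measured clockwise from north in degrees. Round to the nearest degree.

094°

Three-point gradient (reference BH-01): Δ to BH-02 = (55, -15, -0.4), Δ to BH-03 = (-20, -95, +0.1).
∂h/∂x = -0.007149, ∂h/∂y = +0.0004525 (det = -5525).
Flow direction (−∇h) has components (+0.007149 E, -0.0004525 N).
Azimuth = atan2(E, N) = atan2(+0.007149, -0.0004525) = 93.6° ≈ 094°.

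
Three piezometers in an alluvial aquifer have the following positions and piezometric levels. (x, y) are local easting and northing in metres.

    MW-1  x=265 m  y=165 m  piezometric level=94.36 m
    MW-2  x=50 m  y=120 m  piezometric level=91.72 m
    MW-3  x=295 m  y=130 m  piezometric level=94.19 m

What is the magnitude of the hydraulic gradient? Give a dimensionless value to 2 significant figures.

0.016

Differences from MW-1: to MW-2 (Δx, Δy, Δh) = (-215, -45, -2.64); to MW-3 = (30, -35, -0.17).
Determinant of the coordinate differences = (-215)·(-35) − 30·(-45) = 8875.
∂h/∂x = [(-2.64)·(-35) − (-0.17)·(-45)] / 8875 = +0.009549
∂h/∂y = [(-215)·(-0.17) − 30·(-2.64)] / 8875 = +0.01304
|∇h| = √(0.009549² + 0.01304²) = 0.01616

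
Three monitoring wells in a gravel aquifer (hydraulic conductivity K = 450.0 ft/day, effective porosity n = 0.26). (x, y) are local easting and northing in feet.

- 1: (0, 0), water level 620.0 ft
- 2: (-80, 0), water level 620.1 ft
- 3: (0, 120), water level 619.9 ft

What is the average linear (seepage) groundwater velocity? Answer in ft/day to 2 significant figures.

2.6 ft/day

∂h/∂x = (620.1 − 620.0) / (-80 − 0) = -0.001250
∂h/∂y = (619.9 − 620.0) / (120 − 0) = -0.0008333
|∇h| = √(-0.001250² + -0.0008333²) = 0.001502
Seepage velocity v = K·i/n = 450.0 × 0.001502 / 0.26 = 2.6 ft/day.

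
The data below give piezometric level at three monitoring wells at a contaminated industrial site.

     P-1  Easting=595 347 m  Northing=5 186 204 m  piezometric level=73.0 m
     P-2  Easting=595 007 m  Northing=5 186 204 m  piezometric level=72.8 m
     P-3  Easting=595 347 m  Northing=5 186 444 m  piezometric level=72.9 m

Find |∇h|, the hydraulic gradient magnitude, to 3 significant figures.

0.000721

∂h/∂x = (72.8 − 73.0) / (595007 − 595347) = +0.0005882
∂h/∂y = (72.9 − 73.0) / (5186444 − 5186204) = -0.0004167
|∇h| = √(0.0005882² + -0.0004167²) = 0.0007208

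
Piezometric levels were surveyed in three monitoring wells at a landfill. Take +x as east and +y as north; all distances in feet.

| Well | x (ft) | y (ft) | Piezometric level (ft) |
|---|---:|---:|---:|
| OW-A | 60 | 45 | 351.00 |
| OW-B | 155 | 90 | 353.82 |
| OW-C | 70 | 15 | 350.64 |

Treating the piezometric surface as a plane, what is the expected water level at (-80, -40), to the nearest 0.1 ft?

Taking OW-A as reference: OW-B−OW-A = (95, 45, +2.82); OW-C−OW-A = (10, -30, -0.36).
Solve a·Δx + b·Δy = Δh: det = 95·(-30) − 10·45 = -3300.
∂h/∂x = [(+2.82)·(-30) − (-0.36)·45] / -3300 = +0.02073
∂h/∂y = [95·(-0.36) − 10·(+2.82)] / -3300 = +0.01891
h(-80, -40) = 351.00 + (+0.02073)·(-140) + (+0.01891)·(-85) = 351.00 -2.902 -1.607 = 346.491 ft.

346.5 ft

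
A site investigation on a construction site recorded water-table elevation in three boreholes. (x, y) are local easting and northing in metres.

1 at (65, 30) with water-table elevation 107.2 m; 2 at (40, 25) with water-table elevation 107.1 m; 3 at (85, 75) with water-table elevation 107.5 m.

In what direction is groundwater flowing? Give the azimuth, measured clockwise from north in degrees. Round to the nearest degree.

Taking 1 as reference: 2−1 = (-25, -5, -0.1); 3−1 = (20, 45, +0.3).
Determinant of the coordinate differences = (-25)·45 − 20·(-5) = -1025.
∂h/∂x = [(-0.1)·45 − (+0.3)·(-5)] / -1025 = +0.002927
∂h/∂y = [(-25)·(+0.3) − 20·(-0.1)] / -1025 = +0.005366
Flow direction (−∇h) has components (-0.002927 E, -0.005366 N).
Azimuth = atan2(E, N) = atan2(-0.002927, -0.005366) = 208.6° ≈ 209°.

209°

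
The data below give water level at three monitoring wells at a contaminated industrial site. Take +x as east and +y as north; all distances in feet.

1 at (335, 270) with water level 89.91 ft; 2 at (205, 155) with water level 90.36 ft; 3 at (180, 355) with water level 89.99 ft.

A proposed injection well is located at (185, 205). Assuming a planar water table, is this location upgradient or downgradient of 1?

Taking 1 as reference: 2−1 = (-130, -115, +0.45); 3−1 = (-155, 85, +0.08).
Determinant of the coordinate differences = (-130)·85 − (-155)·(-115) = -28875.
∂h/∂x = [(+0.45)·85 − (+0.08)·(-115)] / -28875 = -0.001643
∂h/∂y = [(-130)·(+0.08) − (-155)·(+0.45)] / -28875 = -0.002055
Head at (185, 205) = 89.91 + (-0.001643)·(-150) + (-0.002055)·(-65) = 90.29 ft.
That is higher than the 89.91 ft at 1, so the point is upgradient.

upgradient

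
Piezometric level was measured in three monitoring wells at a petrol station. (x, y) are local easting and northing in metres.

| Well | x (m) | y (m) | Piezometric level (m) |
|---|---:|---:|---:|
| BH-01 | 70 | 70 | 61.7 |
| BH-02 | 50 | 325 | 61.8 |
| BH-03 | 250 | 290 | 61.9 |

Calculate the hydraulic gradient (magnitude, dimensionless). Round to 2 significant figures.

0.00072

Differences from BH-01: to BH-02 (Δx, Δy, Δh) = (-20, 255, +0.1); to BH-03 = (180, 220, +0.2).
Solve a·Δx + b·Δy = Δh: det = (-20)·220 − 180·255 = -50300.
∂h/∂x = [(+0.1)·220 − (+0.2)·255] / -50300 = +0.0005765
∂h/∂y = [(-20)·(+0.2) − 180·(+0.1)] / -50300 = +0.0004374
|∇h| = √(0.0005765² + 0.0004374²) = 0.0007237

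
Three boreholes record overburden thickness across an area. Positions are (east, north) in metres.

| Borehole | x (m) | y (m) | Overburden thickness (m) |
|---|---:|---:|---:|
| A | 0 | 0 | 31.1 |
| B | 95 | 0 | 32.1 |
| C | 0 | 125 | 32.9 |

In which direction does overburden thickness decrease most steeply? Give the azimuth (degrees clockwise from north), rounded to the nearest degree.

216°

∂d/∂x = (32.1 − 31.1) / (95 − 0) = +0.01053
∂d/∂y = (32.9 − 31.1) / (125 − 0) = +0.01440
Steepest decrease is along −∇f: components (-0.01053 E, -0.01440 N).
Azimuth = atan2(-0.01053, -0.01440) = 216.2° ≈ 216°.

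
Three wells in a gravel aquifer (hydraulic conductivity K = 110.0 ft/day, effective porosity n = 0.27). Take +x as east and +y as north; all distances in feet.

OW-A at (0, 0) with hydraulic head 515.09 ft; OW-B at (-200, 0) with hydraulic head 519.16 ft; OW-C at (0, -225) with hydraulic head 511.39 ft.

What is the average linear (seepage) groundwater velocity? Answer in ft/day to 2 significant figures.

11 ft/day

∂h/∂x = (519.16 − 515.09) / (-200 − 0) = -0.02035
∂h/∂y = (511.39 − 515.09) / (-225 − 0) = +0.01644
|∇h| = √(-0.02035² + 0.01644²) = 0.02616
Seepage velocity v = K·i/n = 110.0 × 0.02616 / 0.27 = 10.66 ft/day.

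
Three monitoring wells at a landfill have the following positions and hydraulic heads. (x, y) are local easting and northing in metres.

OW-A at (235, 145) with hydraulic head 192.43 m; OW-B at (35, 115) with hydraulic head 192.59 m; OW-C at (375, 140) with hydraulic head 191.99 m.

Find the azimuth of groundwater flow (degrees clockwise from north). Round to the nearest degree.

Differences from OW-A: to OW-B (Δx, Δy, Δh) = (-200, -30, +0.16); to OW-C = (140, -5, -0.44).
Solve a·Δx + b·Δy = Δh: det = (-200)·(-5) − 140·(-30) = 5200.
∂h/∂x = [(+0.16)·(-5) − (-0.44)·(-30)] / 5200 = -0.002692
∂h/∂y = [(-200)·(-0.44) − 140·(+0.16)] / 5200 = +0.01262
Flow direction (−∇h) has components (+0.002692 E, -0.01262 N).
Azimuth = atan2(E, N) = atan2(+0.002692, -0.01262) = 168.0° ≈ 168°.

168°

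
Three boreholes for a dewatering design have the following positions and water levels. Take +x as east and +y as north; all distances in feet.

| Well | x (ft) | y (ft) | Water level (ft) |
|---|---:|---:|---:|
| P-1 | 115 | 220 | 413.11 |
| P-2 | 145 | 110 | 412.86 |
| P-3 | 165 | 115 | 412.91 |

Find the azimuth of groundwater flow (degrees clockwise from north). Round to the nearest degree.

With h = a·x + b·y + c and P-1 as origin, the differences give:
  30·a + (-110)·b = -0.25
  50·a + (-105)·b = -0.20
Eliminate b (×(-105) and ×(-110), subtract): 2350·a = 4.250 → a = ∂h/∂x = +0.001809
Back-substitute: b = ∂h/∂y = +0.002766.
Flow direction (−∇h) has components (-0.001809 E, -0.002766 N).
Azimuth = atan2(E, N) = atan2(-0.001809, -0.002766) = 213.2° ≈ 213°.

213°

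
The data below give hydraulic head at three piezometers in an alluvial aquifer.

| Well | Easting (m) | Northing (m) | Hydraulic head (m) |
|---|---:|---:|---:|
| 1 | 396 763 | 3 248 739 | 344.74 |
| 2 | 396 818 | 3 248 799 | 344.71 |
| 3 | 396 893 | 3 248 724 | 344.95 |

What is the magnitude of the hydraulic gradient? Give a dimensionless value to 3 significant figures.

0.00228

Differences from 1: to 2 (Δx, Δy, Δh) = (55, 60, -0.03); to 3 = (130, -15, +0.21).
Solve a·Δx + b·Δy = Δh: det = 55·(-15) − 130·60 = -8625.
∂h/∂x = [(-0.03)·(-15) − (+0.21)·60] / -8625 = +0.001409
∂h/∂y = [55·(+0.21) − 130·(-0.03)] / -8625 = -0.001791
|∇h| = √(0.001409² + -0.001791²) = 0.002279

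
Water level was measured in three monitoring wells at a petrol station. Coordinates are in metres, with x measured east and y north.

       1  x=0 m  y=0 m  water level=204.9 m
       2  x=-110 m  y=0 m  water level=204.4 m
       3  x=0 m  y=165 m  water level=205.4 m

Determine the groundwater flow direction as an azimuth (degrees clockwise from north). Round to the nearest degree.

236°

∂h/∂x = (204.4 − 204.9) / (-110 − 0) = +0.004545
∂h/∂y = (205.4 − 204.9) / (165 − 0) = +0.003030
Flow direction (−∇h) has components (-0.004545 E, -0.003030 N).
Azimuth = atan2(E, N) = atan2(-0.004545, -0.003030) = 236.3° ≈ 236°.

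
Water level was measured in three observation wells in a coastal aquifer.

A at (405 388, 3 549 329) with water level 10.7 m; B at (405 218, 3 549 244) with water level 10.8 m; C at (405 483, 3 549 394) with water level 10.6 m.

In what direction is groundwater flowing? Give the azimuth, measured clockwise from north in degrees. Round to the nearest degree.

Taking A as reference: B−A = (-170, -85, +0.1); C−A = (95, 65, -0.1).
Determinant of the coordinate differences = (-170)·65 − 95·(-85) = -2975.
∂h/∂x = [(+0.1)·65 − (-0.1)·(-85)] / -2975 = +0.0006723
∂h/∂y = [(-170)·(-0.1) − 95·(+0.1)] / -2975 = -0.002521
Flow direction (−∇h) has components (-0.0006723 E, +0.002521 N).
Azimuth = atan2(E, N) = atan2(-0.0006723, +0.002521) = 345.1° ≈ 345°.

345°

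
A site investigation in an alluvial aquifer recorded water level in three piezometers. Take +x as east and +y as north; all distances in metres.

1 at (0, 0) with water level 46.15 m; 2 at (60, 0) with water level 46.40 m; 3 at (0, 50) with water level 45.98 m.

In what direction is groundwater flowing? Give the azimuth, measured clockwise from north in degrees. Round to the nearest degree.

∂h/∂x = (46.40 − 46.15) / (60 − 0) = +0.004167
∂h/∂y = (45.98 − 46.15) / (50 − 0) = -0.003400
Flow direction (−∇h) has components (-0.004167 E, +0.003400 N).
Azimuth = atan2(E, N) = atan2(-0.004167, +0.003400) = 309.2° ≈ 309°.

309°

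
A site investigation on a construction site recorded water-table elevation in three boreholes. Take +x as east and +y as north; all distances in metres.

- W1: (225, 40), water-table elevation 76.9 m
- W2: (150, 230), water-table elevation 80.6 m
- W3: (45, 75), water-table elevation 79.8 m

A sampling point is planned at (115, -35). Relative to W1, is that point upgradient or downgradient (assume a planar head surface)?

With h = a·x + b·y + c and W1 as origin, the differences give:
  (-75)·a + 190·b = +3.7
  (-180)·a + 35·b = +2.9
Eliminate b (×35 and ×190, subtract): 31575·a = -421.50 → a = ∂h/∂x = -0.01335
Back-substitute: b = ∂h/∂y = +0.01420.
Head at (115, -35) = 76.9 + (-0.01335)·(-110) + (+0.01420)·(-75) = 77.30 m.
That is higher than the 76.9 m at W1, so the point is upgradient.

upgradient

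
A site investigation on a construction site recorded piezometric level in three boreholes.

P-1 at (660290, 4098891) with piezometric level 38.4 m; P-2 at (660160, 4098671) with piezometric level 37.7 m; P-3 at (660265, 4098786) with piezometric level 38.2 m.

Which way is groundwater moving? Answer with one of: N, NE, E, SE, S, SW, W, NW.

W

Three-point gradient (reference P-1): Δ to P-2 = (-130, -220, -0.7), Δ to P-3 = (-25, -105, -0.2).
∂h/∂x = +0.003620, ∂h/∂y = +0.001043 (det = 8150).
Flow = −∇h = (-0.003620 east, -0.001043 north), which points west.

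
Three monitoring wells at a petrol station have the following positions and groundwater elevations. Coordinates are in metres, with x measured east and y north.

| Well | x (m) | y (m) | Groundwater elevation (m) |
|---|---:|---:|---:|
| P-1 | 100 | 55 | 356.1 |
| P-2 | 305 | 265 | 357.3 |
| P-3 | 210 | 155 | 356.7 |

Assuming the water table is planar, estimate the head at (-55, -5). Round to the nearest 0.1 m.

Three-point gradient (reference P-1): Δ to P-2 = (205, 210, +1.2), Δ to P-3 = (110, 100, +0.6).
∂h/∂x = +0.002308, ∂h/∂y = +0.003462 (det = -2600).
h(-55, -5) = 356.1 + (+0.002308)·(-155) + (+0.003462)·(-60) = 356.1 -0.358 -0.208 = 355.535 m.

355.5 m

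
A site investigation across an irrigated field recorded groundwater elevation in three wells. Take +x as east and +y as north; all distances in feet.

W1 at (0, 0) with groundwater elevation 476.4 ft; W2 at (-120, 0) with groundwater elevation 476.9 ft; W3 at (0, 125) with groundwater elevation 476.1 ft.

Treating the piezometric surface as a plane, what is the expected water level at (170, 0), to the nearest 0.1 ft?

475.7 ft

∂h/∂x = (476.9 − 476.4) / (-120 − 0) = -0.004167
∂h/∂y = (476.1 − 476.4) / (125 − 0) = -0.002400
h(170, 0) = 476.4 + (-0.004167)·(170) + (-0.002400)·(0) = 476.4 -0.708 -0.000 = 475.692 ft.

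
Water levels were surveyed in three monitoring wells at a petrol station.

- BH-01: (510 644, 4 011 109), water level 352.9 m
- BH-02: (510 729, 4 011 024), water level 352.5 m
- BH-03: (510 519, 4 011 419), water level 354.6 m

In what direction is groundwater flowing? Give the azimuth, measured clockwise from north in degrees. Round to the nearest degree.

192°

Differences from BH-01: to BH-02 (Δx, Δy, Δh) = (85, -85, -0.4); to BH-03 = (-125, 310, +1.7).
Solve a·Δx + b·Δy = Δh: det = 85·310 − (-125)·(-85) = 15725.
∂h/∂x = [(-0.4)·310 − (+1.7)·(-85)] / 15725 = +0.001304
∂h/∂y = [85·(+1.7) − (-125)·(-0.4)] / 15725 = +0.006010
Flow direction (−∇h) has components (-0.001304 E, -0.006010 N).
Azimuth = atan2(E, N) = atan2(-0.001304, -0.006010) = 192.2° ≈ 192°.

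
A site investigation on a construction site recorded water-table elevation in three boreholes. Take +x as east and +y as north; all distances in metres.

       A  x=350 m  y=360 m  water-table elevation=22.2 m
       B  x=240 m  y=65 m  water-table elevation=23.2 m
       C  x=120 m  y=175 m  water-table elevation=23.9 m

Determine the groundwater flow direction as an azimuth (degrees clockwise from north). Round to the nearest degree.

Three-point gradient (reference A): Δ to B = (-110, -295, +1.0), Δ to C = (-230, -185, +1.7).
∂h/∂x = -0.006663, ∂h/∂y = -0.0009053 (det = -47500).
Flow direction (−∇h) has components (+0.006663 E, +0.0009053 N).
Azimuth = atan2(E, N) = atan2(+0.006663, +0.0009053) = 82.3° ≈ 082°.

082°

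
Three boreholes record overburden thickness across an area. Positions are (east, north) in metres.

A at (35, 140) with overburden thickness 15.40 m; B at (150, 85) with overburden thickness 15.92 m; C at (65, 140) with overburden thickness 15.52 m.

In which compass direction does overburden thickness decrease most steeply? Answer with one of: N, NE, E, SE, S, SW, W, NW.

Differences from A: to B (Δx, Δy, Δh) = (115, -55, +0.52); to C = (30, 0, +0.12).
Solve a·Δx + b·Δy = Δd: det = 115·0 − 30·(-55) = 1650.
∂d/∂x = [(+0.52)·0 − (+0.12)·(-55)] / 1650 = +0.004000
∂d/∂y = [115·(+0.12) − 30·(+0.52)] / 1650 = -0.001091
Steepest decrease is along −∇f = (-0.004000 E, +0.001091 N) → west.

W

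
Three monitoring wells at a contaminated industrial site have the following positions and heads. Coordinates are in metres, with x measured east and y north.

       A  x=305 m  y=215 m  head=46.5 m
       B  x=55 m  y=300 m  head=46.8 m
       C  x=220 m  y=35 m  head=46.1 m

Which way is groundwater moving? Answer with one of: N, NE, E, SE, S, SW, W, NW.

Differences from A: to B (Δx, Δy, Δh) = (-250, 85, +0.3); to C = (-85, -180, -0.4).
Solve a·Δx + b·Δy = Δh: det = (-250)·(-180) − (-85)·85 = 52225.
∂h/∂x = [(+0.3)·(-180) − (-0.4)·85] / 52225 = -0.0003830
∂h/∂y = [(-250)·(-0.4) − (-85)·(+0.3)] / 52225 = +0.002403
Flow = −∇h = (+0.0003830 east, -0.002403 north), which points south.

S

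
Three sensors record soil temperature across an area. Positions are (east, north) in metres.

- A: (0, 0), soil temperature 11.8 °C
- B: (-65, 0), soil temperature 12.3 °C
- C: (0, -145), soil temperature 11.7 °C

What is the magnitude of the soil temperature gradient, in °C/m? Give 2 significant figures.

∂T/∂x = (12.3 − 11.8) / (-65 − 0) = -0.007692
∂T/∂y = (11.7 − 11.8) / (-145 − 0) = +0.0006897
|∇f| = √(-0.007692² + 0.0006897²) = 0.007723 °C/m

0.0077 °C/m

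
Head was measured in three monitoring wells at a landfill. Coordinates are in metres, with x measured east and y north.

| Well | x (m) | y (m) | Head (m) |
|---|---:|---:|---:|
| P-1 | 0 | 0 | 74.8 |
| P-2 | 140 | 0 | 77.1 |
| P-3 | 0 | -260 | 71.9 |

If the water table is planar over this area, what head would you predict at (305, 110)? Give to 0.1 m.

∂h/∂x = (77.1 − 74.8) / (140 − 0) = +0.01643
∂h/∂y = (71.9 − 74.8) / (-260 − 0) = +0.01115
h(305, 110) = 74.8 + (+0.01643)·(305) + (+0.01115)·(110) = 74.8 +5.011 +1.227 = 81.038 m.

81.0 m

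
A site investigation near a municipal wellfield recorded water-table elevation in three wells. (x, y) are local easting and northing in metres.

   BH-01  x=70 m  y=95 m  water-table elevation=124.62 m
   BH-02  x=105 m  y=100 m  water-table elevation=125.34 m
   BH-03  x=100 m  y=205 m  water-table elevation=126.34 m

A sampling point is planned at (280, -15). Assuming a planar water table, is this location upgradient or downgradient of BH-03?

Taking BH-01 as reference: BH-02−BH-01 = (35, 5, +0.72); BH-03−BH-01 = (30, 110, +1.72).
Solve a·Δx + b·Δy = Δh: det = 35·110 − 30·5 = 3700.
∂h/∂x = [(+0.72)·110 − (+1.72)·5] / 3700 = +0.01908
∂h/∂y = [35·(+1.72) − 30·(+0.72)] / 3700 = +0.01043
Head at (280, -15) = 124.62 + (+0.01908)·(210) + (+0.01043)·(-110) = 127.48 m.
That is higher than the 126.34 m at BH-03, so the point is upgradient.

upgradient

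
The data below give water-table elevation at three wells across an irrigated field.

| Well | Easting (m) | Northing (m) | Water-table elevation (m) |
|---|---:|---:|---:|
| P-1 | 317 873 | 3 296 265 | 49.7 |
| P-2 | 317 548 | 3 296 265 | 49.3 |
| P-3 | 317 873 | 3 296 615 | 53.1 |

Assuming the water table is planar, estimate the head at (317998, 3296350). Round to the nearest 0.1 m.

∂h/∂x = (49.3 − 49.7) / (317548 − 317873) = +0.001231
∂h/∂y = (53.1 − 49.7) / (3296615 − 3296265) = +0.009714
h(317998, 3296350) = 49.7 + (+0.001231)·(125) + (+0.009714)·(85) = 49.7 +0.154 +0.826 = 50.680 m.

50.7 m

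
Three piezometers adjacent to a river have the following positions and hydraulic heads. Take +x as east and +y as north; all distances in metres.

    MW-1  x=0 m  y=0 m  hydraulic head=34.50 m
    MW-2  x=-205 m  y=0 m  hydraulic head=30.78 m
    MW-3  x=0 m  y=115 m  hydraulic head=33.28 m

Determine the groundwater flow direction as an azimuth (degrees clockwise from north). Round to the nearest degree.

∂h/∂x = (30.78 − 34.50) / (-205 − 0) = +0.01815
∂h/∂y = (33.28 − 34.50) / (115 − 0) = -0.01061
Flow direction (−∇h) has components (-0.01815 E, +0.01061 N).
Azimuth = atan2(E, N) = atan2(-0.01815, +0.01061) = 300.3° ≈ 300°.

300°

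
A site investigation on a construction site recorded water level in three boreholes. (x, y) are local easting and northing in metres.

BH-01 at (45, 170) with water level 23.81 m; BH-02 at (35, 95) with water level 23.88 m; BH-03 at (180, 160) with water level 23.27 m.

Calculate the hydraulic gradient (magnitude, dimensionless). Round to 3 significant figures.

0.00405

Taking BH-01 as reference: BH-02−BH-01 = (-10, -75, +0.07); BH-03−BH-01 = (135, -10, -0.54).
Determinant of the coordinate differences = (-10)·(-10) − 135·(-75) = 10225.
∂h/∂x = [(+0.07)·(-10) − (-0.54)·(-75)] / 10225 = -0.004029
∂h/∂y = [(-10)·(-0.54) − 135·(+0.07)] / 10225 = -0.0003961
|∇h| = √(-0.004029² + -0.0003961²) = 0.004048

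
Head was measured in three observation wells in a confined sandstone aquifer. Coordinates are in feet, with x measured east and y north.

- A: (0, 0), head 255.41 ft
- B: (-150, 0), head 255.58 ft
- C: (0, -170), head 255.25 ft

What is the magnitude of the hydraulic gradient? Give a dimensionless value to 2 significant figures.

0.0015

∂h/∂x = (255.58 − 255.41) / (-150 − 0) = -0.001133
∂h/∂y = (255.25 − 255.41) / (-170 − 0) = +0.0009412
|∇h| = √(-0.001133² + 0.0009412²) = 0.001473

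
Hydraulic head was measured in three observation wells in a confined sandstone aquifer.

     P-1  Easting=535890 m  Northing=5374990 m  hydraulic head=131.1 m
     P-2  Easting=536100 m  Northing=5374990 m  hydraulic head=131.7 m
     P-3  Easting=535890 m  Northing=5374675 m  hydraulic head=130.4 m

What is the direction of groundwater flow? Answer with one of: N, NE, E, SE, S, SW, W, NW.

SW

∂h/∂x = (131.7 − 131.1) / (536100 − 535890) = +0.002857
∂h/∂y = (130.4 − 131.1) / (5374675 − 5374990) = +0.002222
Flow = −∇h = (-0.002857 east, -0.002222 north), which points southwest.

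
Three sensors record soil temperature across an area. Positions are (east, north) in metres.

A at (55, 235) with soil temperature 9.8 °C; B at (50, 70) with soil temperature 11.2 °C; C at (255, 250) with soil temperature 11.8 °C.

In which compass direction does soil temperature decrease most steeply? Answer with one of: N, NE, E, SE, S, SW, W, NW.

Differences from A: to B (Δx, Δy, Δh) = (-5, -165, +1.4); to C = (200, 15, +2.0).
Solve a·Δx + b·Δy = ΔT: det = (-5)·15 − 200·(-165) = 32925.
∂T/∂x = [(+1.4)·15 − (+2.0)·(-165)] / 32925 = +0.01066
∂T/∂y = [(-5)·(+2.0) − 200·(+1.4)] / 32925 = -0.008808
Steepest decrease is along −∇f = (-0.01066 E, +0.008808 N) → northwest.

NW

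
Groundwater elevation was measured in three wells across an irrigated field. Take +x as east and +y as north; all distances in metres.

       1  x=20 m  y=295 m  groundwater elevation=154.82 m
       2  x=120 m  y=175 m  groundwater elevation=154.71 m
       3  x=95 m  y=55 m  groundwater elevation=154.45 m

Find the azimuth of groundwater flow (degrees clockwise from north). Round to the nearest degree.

212°

Taking 1 as reference: 2−1 = (100, -120, -0.11); 3−1 = (75, -240, -0.37).
Solve a·Δx + b·Δy = Δh: det = 100·(-240) − 75·(-120) = -15000.
∂h/∂x = [(-0.11)·(-240) − (-0.37)·(-120)] / -15000 = +0.001200
∂h/∂y = [100·(-0.37) − 75·(-0.11)] / -15000 = +0.001917
Flow direction (−∇h) has components (-0.001200 E, -0.001917 N).
Azimuth = atan2(E, N) = atan2(-0.001200, -0.001917) = 212.1° ≈ 212°.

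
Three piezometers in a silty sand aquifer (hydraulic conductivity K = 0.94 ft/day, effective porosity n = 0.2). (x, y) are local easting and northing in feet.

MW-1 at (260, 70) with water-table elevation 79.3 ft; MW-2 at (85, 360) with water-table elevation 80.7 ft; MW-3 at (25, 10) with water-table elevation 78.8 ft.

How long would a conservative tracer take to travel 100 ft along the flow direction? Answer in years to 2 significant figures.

Taking MW-1 as reference: MW-2−MW-1 = (-175, 290, +1.4); MW-3−MW-1 = (-235, -60, -0.5).
Determinant of the coordinate differences = (-175)·(-60) − (-235)·290 = 78650.
∂h/∂x = [(+1.4)·(-60) − (-0.5)·290] / 78650 = +0.0007756
∂h/∂y = [(-175)·(-0.5) − (-235)·(+1.4)] / 78650 = +0.005296
|∇h| = √(0.0007756² + 0.005296²) = 0.005352
Seepage velocity v = K·i/n = 0.94 × 0.005352 / 0.2 = 0.02515 ft/day.
t = 100 / 0.02515 = 3976 days = 10.9 years.

11 years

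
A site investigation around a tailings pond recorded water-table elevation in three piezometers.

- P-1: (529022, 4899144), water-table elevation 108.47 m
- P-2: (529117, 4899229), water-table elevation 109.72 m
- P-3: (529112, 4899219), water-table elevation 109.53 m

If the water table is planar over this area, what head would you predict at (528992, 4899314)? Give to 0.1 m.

112.5 m

With h = a·x + b·y + c and P-1 as origin, the differences give:
  95·a + 85·b = +1.25
  90·a + 75·b = +1.06
Eliminate b (×75 and ×85, subtract): -525·a = 3.650 → a = ∂h/∂x = -0.006952
Back-substitute: b = ∂h/∂y = +0.02248.
h(528992, 4899314) = 108.47 + (-0.006952)·(-30) + (+0.02248)·(170) = 108.47 +0.209 +3.821 = 112.500 m.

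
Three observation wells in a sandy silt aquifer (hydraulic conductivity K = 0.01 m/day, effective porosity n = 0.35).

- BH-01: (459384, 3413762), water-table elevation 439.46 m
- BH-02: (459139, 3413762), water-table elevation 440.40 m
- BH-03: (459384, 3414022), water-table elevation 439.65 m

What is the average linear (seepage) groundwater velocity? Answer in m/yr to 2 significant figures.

0.041 m/yr

∂h/∂x = (440.40 − 439.46) / (459139 − 459384) = -0.003837
∂h/∂y = (439.65 − 439.46) / (3414022 − 3413762) = +0.0007308
|∇h| = √(-0.003837² + 0.0007308²) = 0.003906
Seepage velocity v = K·i/n = 0.01 × 0.003906 / 0.35 = 0.0001116 m/day = 0.04076 m/yr.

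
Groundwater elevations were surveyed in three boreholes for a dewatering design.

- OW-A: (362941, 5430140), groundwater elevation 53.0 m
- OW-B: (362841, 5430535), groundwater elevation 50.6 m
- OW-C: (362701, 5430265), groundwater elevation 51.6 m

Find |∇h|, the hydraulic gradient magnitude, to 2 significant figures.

With h = a·x + b·y + c and OW-A as origin, the differences give:
  (-100)·a + 395·b = -2.4
  (-240)·a + 125·b = -1.4
Eliminate b (×125 and ×395, subtract): 82300·a = 253.00 → a = ∂h/∂x = +0.003074
Back-substitute: b = ∂h/∂y = -0.005298.
|∇h| = √(0.003074² + -0.005298²) = 0.006125

0.0061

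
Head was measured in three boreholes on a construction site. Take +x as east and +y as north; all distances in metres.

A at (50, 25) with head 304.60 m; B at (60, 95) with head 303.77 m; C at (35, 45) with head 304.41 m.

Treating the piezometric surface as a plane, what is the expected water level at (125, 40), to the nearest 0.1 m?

304.2 m

Differences from A: to B (Δx, Δy, Δh) = (10, 70, -0.83); to C = (-15, 20, -0.19).
Determinant of the coordinate differences = 10·20 − (-15)·70 = 1250.
∂h/∂x = [(-0.83)·20 − (-0.19)·70] / 1250 = -0.002640
∂h/∂y = [10·(-0.19) − (-15)·(-0.83)] / 1250 = -0.01148
h(125, 40) = 304.60 + (-0.002640)·(75) + (-0.01148)·(15) = 304.60 -0.198 -0.172 = 304.230 m.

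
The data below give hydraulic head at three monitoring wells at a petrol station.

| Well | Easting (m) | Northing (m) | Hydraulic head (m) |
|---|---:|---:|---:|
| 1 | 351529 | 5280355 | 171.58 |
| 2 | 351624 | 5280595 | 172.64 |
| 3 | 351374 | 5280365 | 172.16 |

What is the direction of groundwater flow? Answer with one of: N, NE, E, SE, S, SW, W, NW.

SE

Taking 1 as reference: 2−1 = (95, 240, +1.06); 3−1 = (-155, 10, +0.58).
Determinant of the coordinate differences = 95·10 − (-155)·240 = 38150.
∂h/∂x = [(+1.06)·10 − (+0.58)·240] / 38150 = -0.003371
∂h/∂y = [95·(+0.58) − (-155)·(+1.06)] / 38150 = +0.005751
Flow = −∇h = (+0.003371 east, -0.005751 north), which points southeast.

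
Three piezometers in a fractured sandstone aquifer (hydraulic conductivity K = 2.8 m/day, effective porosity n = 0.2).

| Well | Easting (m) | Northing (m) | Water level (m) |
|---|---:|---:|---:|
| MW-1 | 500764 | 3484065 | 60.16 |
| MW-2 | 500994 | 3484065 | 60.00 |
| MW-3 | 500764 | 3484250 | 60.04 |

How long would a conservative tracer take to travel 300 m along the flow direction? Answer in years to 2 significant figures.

∂h/∂x = (60.00 − 60.16) / (500994 − 500764) = -0.0006957
∂h/∂y = (60.04 − 60.16) / (3484250 − 3484065) = -0.0006486
|∇h| = √(-0.0006957² + -0.0006486²) = 0.0009511
Seepage velocity v = K·i/n = 2.8 × 0.0009511 / 0.2 = 0.01332 m/day.
t = 300 / 0.01332 = 2.252e+04 days = 61.7 years.

62 years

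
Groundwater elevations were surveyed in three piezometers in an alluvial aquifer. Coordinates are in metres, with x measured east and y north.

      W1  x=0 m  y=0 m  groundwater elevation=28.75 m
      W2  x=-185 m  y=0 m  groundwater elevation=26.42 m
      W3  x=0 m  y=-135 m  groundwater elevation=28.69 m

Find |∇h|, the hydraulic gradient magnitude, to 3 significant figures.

∂h/∂x = (26.42 − 28.75) / (-185 − 0) = +0.01259
∂h/∂y = (28.69 − 28.75) / (-135 − 0) = +0.0004444
|∇h| = √(0.01259² + 0.0004444²) = 0.0126

0.0126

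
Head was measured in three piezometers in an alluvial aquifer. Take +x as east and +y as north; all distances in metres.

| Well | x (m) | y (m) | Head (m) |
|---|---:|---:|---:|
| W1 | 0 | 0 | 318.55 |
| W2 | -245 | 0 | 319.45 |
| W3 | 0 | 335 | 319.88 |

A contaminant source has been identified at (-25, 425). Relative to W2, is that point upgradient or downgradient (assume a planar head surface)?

upgradient

∂h/∂x = (319.45 − 318.55) / (-245 − 0) = -0.003673
∂h/∂y = (319.88 − 318.55) / (335 − 0) = +0.003970
Head at (-25, 425) = 318.55 + (-0.003673)·(-25) + (+0.003970)·(425) = 320.33 m.
That is higher than the 319.45 m at W2, so the point is upgradient.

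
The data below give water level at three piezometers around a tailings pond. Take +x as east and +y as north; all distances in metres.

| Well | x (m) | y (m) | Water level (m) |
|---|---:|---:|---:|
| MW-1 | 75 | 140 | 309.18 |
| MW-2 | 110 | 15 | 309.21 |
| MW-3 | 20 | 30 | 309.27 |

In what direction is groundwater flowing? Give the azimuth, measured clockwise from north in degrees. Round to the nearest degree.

059°

Differences from MW-1: to MW-2 (Δx, Δy, Δh) = (35, -125, +0.03); to MW-3 = (-55, -110, +0.09).
Determinant of the coordinate differences = 35·(-110) − (-55)·(-125) = -10725.
∂h/∂x = [(+0.03)·(-110) − (+0.09)·(-125)] / -10725 = -0.0007413
∂h/∂y = [35·(+0.09) − (-55)·(+0.03)] / -10725 = -0.0004476
Flow direction (−∇h) has components (+0.0007413 E, +0.0004476 N).
Azimuth = atan2(E, N) = atan2(+0.0007413, +0.0004476) = 58.9° ≈ 059°.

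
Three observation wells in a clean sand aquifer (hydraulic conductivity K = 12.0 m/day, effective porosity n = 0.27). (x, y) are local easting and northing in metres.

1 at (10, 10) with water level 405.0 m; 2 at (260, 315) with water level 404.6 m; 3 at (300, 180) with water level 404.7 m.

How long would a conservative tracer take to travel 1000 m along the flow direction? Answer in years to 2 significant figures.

60 years

Differences from 1: to 2 (Δx, Δy, Δh) = (250, 305, -0.4); to 3 = (290, 170, -0.3).
Solve a·Δx + b·Δy = Δh: det = 250·170 − 290·305 = -45950.
∂h/∂x = [(-0.4)·170 − (-0.3)·305] / -45950 = -0.0005114
∂h/∂y = [250·(-0.3) − 290·(-0.4)] / -45950 = -0.0008923
|∇h| = √(-0.0005114² + -0.0008923²) = 0.001028
Seepage velocity v = K·i/n = 12.0 × 0.001028 / 0.27 = 0.04569 m/day.
t = 1000 / 0.04569 = 2.189e+04 days = 59.9 years.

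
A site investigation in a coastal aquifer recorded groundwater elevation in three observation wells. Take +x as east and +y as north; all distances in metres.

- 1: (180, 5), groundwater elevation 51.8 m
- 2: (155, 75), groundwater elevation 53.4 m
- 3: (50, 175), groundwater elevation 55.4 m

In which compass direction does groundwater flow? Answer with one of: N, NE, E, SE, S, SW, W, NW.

S

Taking 1 as reference: 2−1 = (-25, 70, +1.6); 3−1 = (-130, 170, +3.6).
Solve a·Δx + b·Δy = Δh: det = (-25)·170 − (-130)·70 = 4850.
∂h/∂x = [(+1.6)·170 − (+3.6)·70] / 4850 = +0.004124
∂h/∂y = [(-25)·(+3.6) − (-130)·(+1.6)] / 4850 = +0.02433
Flow = −∇h = (-0.004124 east, -0.02433 north), which points south.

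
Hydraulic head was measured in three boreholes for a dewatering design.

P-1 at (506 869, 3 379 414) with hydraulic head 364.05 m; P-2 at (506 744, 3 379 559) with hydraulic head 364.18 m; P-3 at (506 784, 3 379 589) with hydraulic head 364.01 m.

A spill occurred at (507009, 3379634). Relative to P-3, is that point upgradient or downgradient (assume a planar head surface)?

Taking P-1 as reference: P-2−P-1 = (-125, 145, +0.13); P-3−P-1 = (-85, 175, -0.04).
Solve a·Δx + b·Δy = Δh: det = (-125)·175 − (-85)·145 = -9550.
∂h/∂x = [(+0.13)·175 − (-0.04)·145] / -9550 = -0.002990
∂h/∂y = [(-125)·(-0.04) − (-85)·(+0.13)] / -9550 = -0.001681
Head at (507009, 3379634) = 364.05 + (-0.002990)·(140) + (-0.001681)·(220) = 363.26 m.
That is lower than the 364.01 m at P-3, so the point is downgradient.

downgradient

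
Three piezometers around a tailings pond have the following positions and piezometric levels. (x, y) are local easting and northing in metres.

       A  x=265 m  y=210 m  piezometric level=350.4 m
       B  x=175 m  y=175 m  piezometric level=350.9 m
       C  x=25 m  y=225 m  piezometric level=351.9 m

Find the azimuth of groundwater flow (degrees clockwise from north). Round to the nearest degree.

104°

With h = a·x + b·y + c and A as origin, the differences give:
  (-90)·a + (-35)·b = +0.5
  (-240)·a + 15·b = +1.5
Eliminate b (×15 and ×(-35), subtract): -9750·a = 60.00 → a = ∂h/∂x = -0.006154
Back-substitute: b = ∂h/∂y = +0.001538.
Flow direction (−∇h) has components (+0.006154 E, -0.001538 N).
Azimuth = atan2(E, N) = atan2(+0.006154, -0.001538) = 104.0° ≈ 104°.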